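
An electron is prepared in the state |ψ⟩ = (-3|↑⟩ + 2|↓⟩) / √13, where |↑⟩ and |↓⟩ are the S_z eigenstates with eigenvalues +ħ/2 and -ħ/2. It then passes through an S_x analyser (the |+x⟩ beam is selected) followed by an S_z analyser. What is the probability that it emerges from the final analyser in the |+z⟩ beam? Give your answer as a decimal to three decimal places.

First analyser (S_x): P(|+x⟩) = |⟨+x|ψ⟩|² = 1/26.
After stage 1 the state is |+x⟩; P(|+z⟩) = |⟨+z|+x⟩|² = 1/2.
Joint probability = 1/26 × 1/2 = 0.019.

0.019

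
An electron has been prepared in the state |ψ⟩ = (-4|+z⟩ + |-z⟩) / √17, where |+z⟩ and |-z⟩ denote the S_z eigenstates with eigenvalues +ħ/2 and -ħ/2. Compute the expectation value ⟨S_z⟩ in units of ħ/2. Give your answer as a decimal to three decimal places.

0.882

⟨σ_z⟩ = |a|² - |b|² divided by |a|²+|b|², with a, b the |+z⟩, |-z⟩ amplitudes.
= (16 - 1)/17 = 15/17.
⟨S_z⟩ = (ħ/2)·⟨σ_z⟩.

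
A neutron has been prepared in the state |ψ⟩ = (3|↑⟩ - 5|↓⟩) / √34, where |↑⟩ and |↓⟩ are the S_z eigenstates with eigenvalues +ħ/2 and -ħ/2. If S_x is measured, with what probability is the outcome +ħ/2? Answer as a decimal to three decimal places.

|+x⟩ = (|↑⟩ + |↓⟩)/√2, so ⟨+x|ψ⟩ = (-2) / (√2·√34).
P = |-2|² / 68 = 4/68.

0.059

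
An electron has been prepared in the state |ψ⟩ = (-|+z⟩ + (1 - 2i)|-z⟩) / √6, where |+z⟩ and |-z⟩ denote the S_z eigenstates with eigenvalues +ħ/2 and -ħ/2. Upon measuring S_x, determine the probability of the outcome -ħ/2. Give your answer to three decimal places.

0.667

|-x⟩ = (|+z⟩ - |-z⟩)/√2, so ⟨-x|ψ⟩ = (-2 + 2i) / (√2·√6).
P = |-2 + 2i|² / 12 = 8/12.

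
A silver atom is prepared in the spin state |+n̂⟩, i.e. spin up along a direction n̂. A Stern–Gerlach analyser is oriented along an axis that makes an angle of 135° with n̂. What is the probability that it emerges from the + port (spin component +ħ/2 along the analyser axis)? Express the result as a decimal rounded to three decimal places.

For spin-½, the probability of finding spin-up along an axis at angle θ to the initial spin direction is cos²(θ/2); spin-down is sin²(θ/2).
θ = 135°, so P = cos²(67.5°) ≈ 0.146.

0.146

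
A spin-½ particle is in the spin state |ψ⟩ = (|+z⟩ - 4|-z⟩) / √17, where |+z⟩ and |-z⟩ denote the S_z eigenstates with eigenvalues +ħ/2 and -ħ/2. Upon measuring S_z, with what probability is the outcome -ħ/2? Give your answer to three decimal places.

0.941

The -ħ/2 outcome corresponds to |-z⟩. Its amplitude in |ψ⟩ is -4/√17.
P = |-4|² / 17 = 16/17.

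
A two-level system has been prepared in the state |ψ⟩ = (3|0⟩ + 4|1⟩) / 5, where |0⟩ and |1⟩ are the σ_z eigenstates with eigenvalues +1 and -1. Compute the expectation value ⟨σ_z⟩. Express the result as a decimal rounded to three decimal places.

⟨σ_z⟩ = |a|² - |b|² divided by |a|²+|b|², with a, b the |0⟩, |1⟩ amplitudes.
= (9 - 16)/25 = -7/25.

-0.280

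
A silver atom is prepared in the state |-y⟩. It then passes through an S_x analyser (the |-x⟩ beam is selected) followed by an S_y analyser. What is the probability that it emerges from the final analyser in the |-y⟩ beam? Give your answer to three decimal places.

0.250

First analyser (S_x): from |-y⟩, P(|-x⟩) = 1/2.
After stage 1 the state is |-x⟩; P(|-y⟩) = |⟨-y|-x⟩|² = 1/2.
Joint probability = 1/2 × 1/2 = 0.250.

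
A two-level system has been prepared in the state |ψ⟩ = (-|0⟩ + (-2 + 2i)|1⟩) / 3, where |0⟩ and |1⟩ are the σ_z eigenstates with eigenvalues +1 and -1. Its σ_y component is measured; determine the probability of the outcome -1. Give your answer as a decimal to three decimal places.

|-y⟩ = (|0⟩ - i|1⟩)/√2, so ⟨-y|ψ⟩ = (-3 - 2i) / (√2·3).
P = |-3 - 2i|² / 18 = 13/18.

0.722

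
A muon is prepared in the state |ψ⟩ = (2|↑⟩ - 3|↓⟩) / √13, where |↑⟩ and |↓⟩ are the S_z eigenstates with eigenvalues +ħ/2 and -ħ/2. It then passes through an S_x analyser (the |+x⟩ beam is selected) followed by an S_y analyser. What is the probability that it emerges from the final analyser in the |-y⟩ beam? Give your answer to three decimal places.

First analyser (S_x): P(|+x⟩) = |⟨+x|ψ⟩|² = 1/26.
After stage 1 the state is |+x⟩; P(|-y⟩) = |⟨-y|+x⟩|² = 1/2.
Joint probability = 1/26 × 1/2 = 0.019.

0.019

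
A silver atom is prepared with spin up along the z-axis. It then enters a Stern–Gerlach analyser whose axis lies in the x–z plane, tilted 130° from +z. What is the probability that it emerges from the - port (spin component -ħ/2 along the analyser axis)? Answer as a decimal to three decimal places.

0.821

For spin-½, the probability of finding spin-up along an axis at angle θ to the initial spin direction is cos²(θ/2); spin-down is sin²(θ/2).
θ = 130°, so P = sin²(65°) ≈ 0.821.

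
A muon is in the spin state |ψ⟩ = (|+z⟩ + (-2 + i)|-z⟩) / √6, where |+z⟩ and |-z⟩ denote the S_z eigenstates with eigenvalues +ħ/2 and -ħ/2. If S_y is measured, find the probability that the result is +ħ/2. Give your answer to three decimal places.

0.667

|+y⟩ = (|+z⟩ + i|-z⟩)/√2, so ⟨+y|ψ⟩ = (2 + 2i) / (√2·√6).
P = |2 + 2i|² / 12 = 8/12.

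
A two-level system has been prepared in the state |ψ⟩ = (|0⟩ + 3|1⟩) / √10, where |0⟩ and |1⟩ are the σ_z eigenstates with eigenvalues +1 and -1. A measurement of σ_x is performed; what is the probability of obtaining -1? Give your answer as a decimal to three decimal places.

|-x⟩ = (|0⟩ - |1⟩)/√2, so ⟨-x|ψ⟩ = (-2) / (√2·√10).
P = |-2|² / 20 = 4/20.

0.200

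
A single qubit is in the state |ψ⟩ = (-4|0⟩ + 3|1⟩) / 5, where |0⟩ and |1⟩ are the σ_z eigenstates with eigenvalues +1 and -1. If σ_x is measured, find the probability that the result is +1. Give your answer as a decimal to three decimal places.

0.020

|+x⟩ = (|0⟩ + |1⟩)/√2, so ⟨+x|ψ⟩ = (-1) / (√2·5).
P = |-1|² / 50 = 1/50.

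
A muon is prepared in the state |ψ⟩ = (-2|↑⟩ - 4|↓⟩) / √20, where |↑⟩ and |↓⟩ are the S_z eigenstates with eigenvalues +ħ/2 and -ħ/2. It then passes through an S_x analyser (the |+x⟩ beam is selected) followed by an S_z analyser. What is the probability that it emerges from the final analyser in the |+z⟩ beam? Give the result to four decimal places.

First analyser (S_x): P(|+x⟩) = |⟨+x|ψ⟩|² = 36/40.
After stage 1 the state is |+x⟩; P(|+z⟩) = |⟨+z|+x⟩|² = 1/2.
Joint probability = 36/40 × 1/2 = 0.4500.

0.4500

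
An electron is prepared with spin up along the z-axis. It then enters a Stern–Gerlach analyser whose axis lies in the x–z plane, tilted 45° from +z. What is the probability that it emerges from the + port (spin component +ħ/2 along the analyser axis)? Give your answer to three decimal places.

0.854

For spin-½, the probability of finding spin-up along an axis at angle θ to the initial spin direction is cos²(θ/2); spin-down is sin²(θ/2).
θ = 45°, so P = cos²(22.5°) ≈ 0.854.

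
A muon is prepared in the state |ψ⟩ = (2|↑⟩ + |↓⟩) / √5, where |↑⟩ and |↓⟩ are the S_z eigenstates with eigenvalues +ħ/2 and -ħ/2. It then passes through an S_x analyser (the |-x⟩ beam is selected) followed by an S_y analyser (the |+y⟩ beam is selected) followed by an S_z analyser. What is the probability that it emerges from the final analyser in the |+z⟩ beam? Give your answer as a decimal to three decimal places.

First analyser (S_x): P(|-x⟩) = |⟨-x|ψ⟩|² = 1/10.
After stage 1 the state is |-x⟩; P(|+y⟩) = |⟨+y|-x⟩|² = 1/2.
After stage 2 the state is |+y⟩; P(|+z⟩) = |⟨+z|+y⟩|² = 1/2.
Joint probability = 1/10 × 1/2 × 1/2 = 0.025.

0.025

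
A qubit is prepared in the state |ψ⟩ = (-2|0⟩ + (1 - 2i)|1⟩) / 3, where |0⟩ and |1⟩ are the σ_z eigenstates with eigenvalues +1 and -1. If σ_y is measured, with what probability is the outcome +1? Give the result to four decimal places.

|+y⟩ = (|0⟩ + i|1⟩)/√2, so ⟨+y|ψ⟩ = (-4 - i) / (√2·3).
P = |-4 - i|² / 18 = 17/18.

0.9444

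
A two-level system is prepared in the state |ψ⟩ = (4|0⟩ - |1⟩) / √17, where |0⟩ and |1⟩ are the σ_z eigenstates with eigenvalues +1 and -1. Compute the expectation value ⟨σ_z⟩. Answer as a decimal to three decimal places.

⟨σ_z⟩ = |a|² - |b|² divided by |a|²+|b|², with a, b the |0⟩, |1⟩ amplitudes.
= (16 - 1)/17 = 15/17.

0.882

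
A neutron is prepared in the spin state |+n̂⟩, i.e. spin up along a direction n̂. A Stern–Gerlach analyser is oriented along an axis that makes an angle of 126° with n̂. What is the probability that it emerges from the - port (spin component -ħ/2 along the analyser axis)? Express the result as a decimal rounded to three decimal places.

0.794

For spin-½, the probability of finding spin-up along an axis at angle θ to the initial spin direction is cos²(θ/2); spin-down is sin²(θ/2).
θ = 126°, so P = sin²(63°) ≈ 0.794.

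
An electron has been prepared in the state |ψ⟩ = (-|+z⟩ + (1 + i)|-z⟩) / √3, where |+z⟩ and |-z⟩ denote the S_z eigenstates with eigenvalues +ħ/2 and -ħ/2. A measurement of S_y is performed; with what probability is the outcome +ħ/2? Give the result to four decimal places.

|+y⟩ = (|+z⟩ + i|-z⟩)/√2, so ⟨+y|ψ⟩ = (-i) / (√2·√3).
P = |-i|² / 6 = 1/6.

0.1667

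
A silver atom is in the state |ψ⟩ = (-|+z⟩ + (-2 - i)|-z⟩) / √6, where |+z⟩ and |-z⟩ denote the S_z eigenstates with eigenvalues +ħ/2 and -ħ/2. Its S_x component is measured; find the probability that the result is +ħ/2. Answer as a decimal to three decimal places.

0.833

|+x⟩ = (|+z⟩ + |-z⟩)/√2, so ⟨+x|ψ⟩ = (-3 - i) / (√2·√6).
P = |-3 - i|² / 12 = 10/12.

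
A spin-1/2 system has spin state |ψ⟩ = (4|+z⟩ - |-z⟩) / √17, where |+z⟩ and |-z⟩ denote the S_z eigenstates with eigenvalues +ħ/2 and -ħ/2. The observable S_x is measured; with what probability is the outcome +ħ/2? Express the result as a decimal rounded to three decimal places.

0.265

|+x⟩ = (|+z⟩ + |-z⟩)/√2, so ⟨+x|ψ⟩ = (3) / (√2·√17).
P = |3|² / 34 = 9/34.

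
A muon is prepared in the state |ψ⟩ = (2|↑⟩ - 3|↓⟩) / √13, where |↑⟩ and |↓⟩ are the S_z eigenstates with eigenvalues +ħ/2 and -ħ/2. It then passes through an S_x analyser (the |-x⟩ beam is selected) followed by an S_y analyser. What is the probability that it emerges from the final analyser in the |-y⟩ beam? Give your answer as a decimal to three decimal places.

First analyser (S_x): P(|-x⟩) = |⟨-x|ψ⟩|² = 25/26.
After stage 1 the state is |-x⟩; P(|-y⟩) = |⟨-y|-x⟩|² = 1/2.
Joint probability = 25/26 × 1/2 = 0.481.

0.481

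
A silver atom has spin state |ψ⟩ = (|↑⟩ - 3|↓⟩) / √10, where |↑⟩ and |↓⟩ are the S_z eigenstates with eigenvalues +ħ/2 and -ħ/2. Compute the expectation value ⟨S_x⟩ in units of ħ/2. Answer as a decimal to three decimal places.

-0.600

⟨σ_x⟩ = 2 Re(a* b)/(|a|²+|b|²) with a = 1, b = -3.
a* b = -3, so ⟨σ_x⟩ = -6/10.
⟨S_x⟩ = (ħ/2)·⟨σ_x⟩.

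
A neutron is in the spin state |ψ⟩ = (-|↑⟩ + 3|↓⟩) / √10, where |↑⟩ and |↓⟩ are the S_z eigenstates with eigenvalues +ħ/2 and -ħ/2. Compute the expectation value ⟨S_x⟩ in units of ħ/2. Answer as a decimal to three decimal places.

⟨σ_x⟩ = 2 Re(a* b)/(|a|²+|b|²) with a = -1, b = 3.
a* b = -3, so ⟨σ_x⟩ = -6/10.
⟨S_x⟩ = (ħ/2)·⟨σ_x⟩.

-0.600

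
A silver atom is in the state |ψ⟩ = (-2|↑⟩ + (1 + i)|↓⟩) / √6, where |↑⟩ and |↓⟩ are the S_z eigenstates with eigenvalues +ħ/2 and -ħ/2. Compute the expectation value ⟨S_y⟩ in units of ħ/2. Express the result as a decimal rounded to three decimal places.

-0.667

⟨σ_y⟩ = 2 Im(a* b)/(|a|²+|b|²) with a = -2, b = (1 + i).
a* b = (-2 - 2i), so ⟨σ_y⟩ = -4/6.
⟨S_y⟩ = (ħ/2)·⟨σ_y⟩.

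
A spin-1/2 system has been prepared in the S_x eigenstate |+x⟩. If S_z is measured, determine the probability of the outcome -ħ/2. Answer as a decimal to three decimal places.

0.500

In the S_z basis, |+x⟩ = (|↑⟩ + |↓⟩)/√2 and |-z⟩ = |↓⟩.
|⟨-z|+x⟩|² = 1/2.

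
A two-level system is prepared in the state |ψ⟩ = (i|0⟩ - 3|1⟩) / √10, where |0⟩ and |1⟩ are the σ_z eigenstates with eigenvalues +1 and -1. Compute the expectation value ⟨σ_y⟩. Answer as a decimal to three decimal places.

⟨σ_y⟩ = 2 Im(a* b)/(|a|²+|b|²) with a = i, b = -3.
a* b = 3i, so ⟨σ_y⟩ = 6/10.

0.600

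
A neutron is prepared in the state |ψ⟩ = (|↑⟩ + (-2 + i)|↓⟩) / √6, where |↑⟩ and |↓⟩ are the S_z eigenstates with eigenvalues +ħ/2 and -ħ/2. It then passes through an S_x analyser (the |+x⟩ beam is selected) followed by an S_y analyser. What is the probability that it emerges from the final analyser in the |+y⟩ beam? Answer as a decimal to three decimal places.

0.083

First analyser (S_x): P(|+x⟩) = |⟨+x|ψ⟩|² = 2/12.
After stage 1 the state is |+x⟩; P(|+y⟩) = |⟨+y|+x⟩|² = 1/2.
Joint probability = 2/12 × 1/2 = 0.083.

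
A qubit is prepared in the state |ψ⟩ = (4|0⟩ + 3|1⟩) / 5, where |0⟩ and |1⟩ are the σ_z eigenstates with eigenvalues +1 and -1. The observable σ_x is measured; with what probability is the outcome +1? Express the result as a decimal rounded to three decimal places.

|+x⟩ = (|0⟩ + |1⟩)/√2, so ⟨+x|ψ⟩ = (7) / (√2·5).
P = |7|² / 50 = 49/50.

0.980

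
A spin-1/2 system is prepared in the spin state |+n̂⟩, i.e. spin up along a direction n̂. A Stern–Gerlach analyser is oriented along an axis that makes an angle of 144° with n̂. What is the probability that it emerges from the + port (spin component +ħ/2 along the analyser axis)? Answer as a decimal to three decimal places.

For spin-½, the probability of finding spin-up along an axis at angle θ to the initial spin direction is cos²(θ/2); spin-down is sin²(θ/2).
θ = 144°, so P = cos²(72°) ≈ 0.095.

0.095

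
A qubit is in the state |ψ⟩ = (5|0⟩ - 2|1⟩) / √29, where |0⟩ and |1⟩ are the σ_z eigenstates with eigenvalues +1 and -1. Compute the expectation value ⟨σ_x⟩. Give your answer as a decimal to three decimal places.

-0.690

⟨σ_x⟩ = 2 Re(a* b)/(|a|²+|b|²) with a = 5, b = -2.
a* b = -10, so ⟨σ_x⟩ = -20/29.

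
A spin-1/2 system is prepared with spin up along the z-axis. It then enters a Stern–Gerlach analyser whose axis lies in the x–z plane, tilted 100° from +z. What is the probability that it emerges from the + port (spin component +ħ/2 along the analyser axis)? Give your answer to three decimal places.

For spin-½, the probability of finding spin-up along an axis at angle θ to the initial spin direction is cos²(θ/2); spin-down is sin²(θ/2).
θ = 100°, so P = cos²(50°) ≈ 0.413.

0.413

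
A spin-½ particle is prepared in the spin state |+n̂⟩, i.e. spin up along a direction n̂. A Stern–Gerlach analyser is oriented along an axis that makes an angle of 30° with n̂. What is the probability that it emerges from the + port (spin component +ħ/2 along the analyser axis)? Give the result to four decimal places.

For spin-½, the probability of finding spin-up along an axis at angle θ to the initial spin direction is cos²(θ/2); spin-down is sin²(θ/2).
θ = 30°, so P = cos²(15°) ≈ 0.9330.

0.9330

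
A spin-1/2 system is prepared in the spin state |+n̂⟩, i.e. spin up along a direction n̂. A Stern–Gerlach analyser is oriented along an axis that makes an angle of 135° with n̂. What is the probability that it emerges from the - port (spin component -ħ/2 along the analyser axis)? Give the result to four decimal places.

0.8536

For spin-½, the probability of finding spin-up along an axis at angle θ to the initial spin direction is cos²(θ/2); spin-down is sin²(θ/2).
θ = 135°, so P = sin²(67.5°) ≈ 0.8536.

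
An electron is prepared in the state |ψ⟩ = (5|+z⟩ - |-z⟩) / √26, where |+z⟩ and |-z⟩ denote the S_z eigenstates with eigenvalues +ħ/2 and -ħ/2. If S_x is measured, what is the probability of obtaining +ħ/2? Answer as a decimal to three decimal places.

0.308

|+x⟩ = (|+z⟩ + |-z⟩)/√2, so ⟨+x|ψ⟩ = (4) / (√2·√26).
P = |4|² / 52 = 16/52.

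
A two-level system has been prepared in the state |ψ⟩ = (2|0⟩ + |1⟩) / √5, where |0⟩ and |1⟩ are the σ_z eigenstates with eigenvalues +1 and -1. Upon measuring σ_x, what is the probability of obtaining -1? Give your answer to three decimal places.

0.100

|-x⟩ = (|0⟩ - |1⟩)/√2, so ⟨-x|ψ⟩ = (1) / (√2·√5).
P = |1|² / 10 = 1/10.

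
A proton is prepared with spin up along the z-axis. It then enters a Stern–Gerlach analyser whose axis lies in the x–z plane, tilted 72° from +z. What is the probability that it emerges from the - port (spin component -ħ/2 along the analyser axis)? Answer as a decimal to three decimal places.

0.345

For spin-½, the probability of finding spin-up along an axis at angle θ to the initial spin direction is cos²(θ/2); spin-down is sin²(θ/2).
θ = 72°, so P = sin²(36°) ≈ 0.345.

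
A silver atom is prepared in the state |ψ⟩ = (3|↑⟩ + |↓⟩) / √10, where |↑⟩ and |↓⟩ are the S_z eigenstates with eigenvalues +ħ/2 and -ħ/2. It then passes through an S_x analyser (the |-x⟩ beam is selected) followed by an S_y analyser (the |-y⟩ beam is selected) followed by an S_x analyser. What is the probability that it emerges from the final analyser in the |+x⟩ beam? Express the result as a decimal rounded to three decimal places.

0.050

First analyser (S_x): P(|-x⟩) = |⟨-x|ψ⟩|² = 4/20.
After stage 1 the state is |-x⟩; P(|-y⟩) = |⟨-y|-x⟩|² = 1/2.
After stage 2 the state is |-y⟩; P(|+x⟩) = |⟨+x|-y⟩|² = 1/2.
Joint probability = 4/20 × 1/2 × 1/2 = 0.050.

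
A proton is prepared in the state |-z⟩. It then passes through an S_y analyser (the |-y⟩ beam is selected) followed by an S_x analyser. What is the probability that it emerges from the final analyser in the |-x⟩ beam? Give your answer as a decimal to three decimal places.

First analyser (S_y): from |-z⟩, P(|-y⟩) = 1/2.
After stage 1 the state is |-y⟩; P(|-x⟩) = |⟨-x|-y⟩|² = 1/2.
Joint probability = 1/2 × 1/2 = 0.250.

0.250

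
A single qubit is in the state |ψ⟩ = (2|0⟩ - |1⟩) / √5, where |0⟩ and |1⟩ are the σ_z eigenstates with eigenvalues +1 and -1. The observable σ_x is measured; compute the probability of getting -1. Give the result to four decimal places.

|-x⟩ = (|0⟩ - |1⟩)/√2, so ⟨-x|ψ⟩ = (3) / (√2·√5).
P = |3|² / 10 = 9/10.

0.9000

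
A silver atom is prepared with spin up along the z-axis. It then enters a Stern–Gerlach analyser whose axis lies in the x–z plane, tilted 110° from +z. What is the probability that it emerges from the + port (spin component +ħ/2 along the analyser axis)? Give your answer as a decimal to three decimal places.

0.329

For spin-½, the probability of finding spin-up along an axis at angle θ to the initial spin direction is cos²(θ/2); spin-down is sin²(θ/2).
θ = 110°, so P = cos²(55°) ≈ 0.329.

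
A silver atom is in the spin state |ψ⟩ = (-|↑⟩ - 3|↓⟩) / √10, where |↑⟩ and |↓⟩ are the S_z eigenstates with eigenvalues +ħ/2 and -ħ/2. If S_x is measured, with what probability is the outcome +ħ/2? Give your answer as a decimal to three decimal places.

0.800

|+x⟩ = (|↑⟩ + |↓⟩)/√2, so ⟨+x|ψ⟩ = (-4) / (√2·√10).
P = |-4|² / 20 = 16/20.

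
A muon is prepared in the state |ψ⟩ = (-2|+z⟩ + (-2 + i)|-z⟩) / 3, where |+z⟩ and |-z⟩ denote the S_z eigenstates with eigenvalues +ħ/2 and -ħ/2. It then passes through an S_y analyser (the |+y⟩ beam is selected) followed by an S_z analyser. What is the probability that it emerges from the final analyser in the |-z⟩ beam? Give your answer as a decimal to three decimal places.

First analyser (S_y): P(|+y⟩) = |⟨+y|ψ⟩|² = 5/18.
After stage 1 the state is |+y⟩; P(|-z⟩) = |⟨-z|+y⟩|² = 1/2.
Joint probability = 5/18 × 1/2 = 0.139.

0.139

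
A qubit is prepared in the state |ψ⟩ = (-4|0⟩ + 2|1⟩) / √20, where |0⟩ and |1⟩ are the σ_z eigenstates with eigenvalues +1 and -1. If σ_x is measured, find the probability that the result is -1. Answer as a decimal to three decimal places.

0.900

|-x⟩ = (|0⟩ - |1⟩)/√2, so ⟨-x|ψ⟩ = (-6) / (√2·√20).
P = |-6|² / 40 = 36/40.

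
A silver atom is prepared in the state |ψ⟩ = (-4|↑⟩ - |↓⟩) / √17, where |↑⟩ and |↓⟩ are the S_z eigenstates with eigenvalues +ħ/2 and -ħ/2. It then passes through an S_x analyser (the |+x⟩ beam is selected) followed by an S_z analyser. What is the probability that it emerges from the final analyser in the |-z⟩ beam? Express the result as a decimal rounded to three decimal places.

0.368

First analyser (S_x): P(|+x⟩) = |⟨+x|ψ⟩|² = 25/34.
After stage 1 the state is |+x⟩; P(|-z⟩) = |⟨-z|+x⟩|² = 1/2.
Joint probability = 25/34 × 1/2 = 0.368.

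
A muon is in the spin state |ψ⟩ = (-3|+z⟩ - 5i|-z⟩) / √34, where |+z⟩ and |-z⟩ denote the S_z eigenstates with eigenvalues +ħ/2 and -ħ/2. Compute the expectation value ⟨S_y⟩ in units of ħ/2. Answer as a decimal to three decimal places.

0.882

⟨σ_y⟩ = 2 Im(a* b)/(|a|²+|b|²) with a = -3, b = -5i.
a* b = 15i, so ⟨σ_y⟩ = 30/34.
⟨S_y⟩ = (ħ/2)·⟨σ_y⟩.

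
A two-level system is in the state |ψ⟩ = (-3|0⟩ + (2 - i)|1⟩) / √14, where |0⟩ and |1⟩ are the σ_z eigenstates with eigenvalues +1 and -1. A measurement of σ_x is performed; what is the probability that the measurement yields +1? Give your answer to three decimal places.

0.071

|+x⟩ = (|0⟩ + |1⟩)/√2, so ⟨+x|ψ⟩ = (-1 - i) / (√2·√14).
P = |-1 - i|² / 28 = 2/28.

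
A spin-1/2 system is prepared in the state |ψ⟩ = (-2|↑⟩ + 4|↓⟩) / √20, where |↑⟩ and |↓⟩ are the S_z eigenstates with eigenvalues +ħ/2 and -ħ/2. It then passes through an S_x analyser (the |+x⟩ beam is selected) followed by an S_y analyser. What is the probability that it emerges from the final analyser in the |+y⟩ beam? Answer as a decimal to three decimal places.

0.050

First analyser (S_x): P(|+x⟩) = |⟨+x|ψ⟩|² = 4/40.
After stage 1 the state is |+x⟩; P(|+y⟩) = |⟨+y|+x⟩|² = 1/2.
Joint probability = 4/40 × 1/2 = 0.050.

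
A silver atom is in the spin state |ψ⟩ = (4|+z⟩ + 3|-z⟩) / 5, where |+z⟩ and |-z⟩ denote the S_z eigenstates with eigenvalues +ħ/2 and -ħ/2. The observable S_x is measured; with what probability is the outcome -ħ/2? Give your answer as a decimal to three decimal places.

0.020

|-x⟩ = (|+z⟩ - |-z⟩)/√2, so ⟨-x|ψ⟩ = (1) / (√2·5).
P = |1|² / 50 = 1/50.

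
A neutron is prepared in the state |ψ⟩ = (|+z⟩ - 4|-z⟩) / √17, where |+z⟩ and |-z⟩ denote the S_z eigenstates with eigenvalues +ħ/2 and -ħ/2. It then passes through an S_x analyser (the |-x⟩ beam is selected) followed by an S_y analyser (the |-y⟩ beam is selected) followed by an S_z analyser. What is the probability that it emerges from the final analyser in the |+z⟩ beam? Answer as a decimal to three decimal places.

0.184

First analyser (S_x): P(|-x⟩) = |⟨-x|ψ⟩|² = 25/34.
After stage 1 the state is |-x⟩; P(|-y⟩) = |⟨-y|-x⟩|² = 1/2.
After stage 2 the state is |-y⟩; P(|+z⟩) = |⟨+z|-y⟩|² = 1/2.
Joint probability = 25/34 × 1/2 × 1/2 = 0.184.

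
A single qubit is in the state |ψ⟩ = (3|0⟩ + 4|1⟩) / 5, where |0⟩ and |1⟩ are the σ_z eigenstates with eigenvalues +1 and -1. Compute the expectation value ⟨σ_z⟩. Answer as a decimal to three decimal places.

⟨σ_z⟩ = |a|² - |b|² divided by |a|²+|b|², with a, b the |0⟩, |1⟩ amplitudes.
= (9 - 16)/25 = -7/25.

-0.280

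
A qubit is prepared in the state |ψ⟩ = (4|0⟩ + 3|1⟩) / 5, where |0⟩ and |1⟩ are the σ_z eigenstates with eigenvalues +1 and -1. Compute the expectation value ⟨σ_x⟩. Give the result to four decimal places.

0.9600

⟨σ_x⟩ = 2 Re(a* b)/(|a|²+|b|²) with a = 4, b = 3.
a* b = 12, so ⟨σ_x⟩ = 24/25.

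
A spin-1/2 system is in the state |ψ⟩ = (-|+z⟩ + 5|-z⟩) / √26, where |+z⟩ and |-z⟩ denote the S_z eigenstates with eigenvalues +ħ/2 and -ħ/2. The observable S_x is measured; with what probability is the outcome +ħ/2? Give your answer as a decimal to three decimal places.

|+x⟩ = (|+z⟩ + |-z⟩)/√2, so ⟨+x|ψ⟩ = (4) / (√2·√26).
P = |4|² / 52 = 16/52.

0.308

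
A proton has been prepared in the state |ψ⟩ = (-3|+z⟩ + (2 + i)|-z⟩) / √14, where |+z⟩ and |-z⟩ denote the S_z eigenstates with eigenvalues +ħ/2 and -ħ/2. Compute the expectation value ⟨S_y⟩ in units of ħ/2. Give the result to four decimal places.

-0.4286

⟨σ_y⟩ = 2 Im(a* b)/(|a|²+|b|²) with a = -3, b = (2 + i).
a* b = (-6 - 3i), so ⟨σ_y⟩ = -6/14.
⟨S_y⟩ = (ħ/2)·⟨σ_y⟩.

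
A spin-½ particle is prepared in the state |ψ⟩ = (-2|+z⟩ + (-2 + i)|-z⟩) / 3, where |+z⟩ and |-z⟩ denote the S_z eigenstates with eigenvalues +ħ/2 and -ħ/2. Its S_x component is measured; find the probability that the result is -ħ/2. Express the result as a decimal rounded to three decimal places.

0.056

|-x⟩ = (|+z⟩ - |-z⟩)/√2, so ⟨-x|ψ⟩ = (-i) / (√2·3).
P = |-i|² / 18 = 1/18.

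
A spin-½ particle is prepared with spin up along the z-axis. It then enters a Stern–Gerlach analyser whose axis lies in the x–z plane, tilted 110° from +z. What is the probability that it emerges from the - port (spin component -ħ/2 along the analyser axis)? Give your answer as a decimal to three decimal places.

For spin-½, the probability of finding spin-up along an axis at angle θ to the initial spin direction is cos²(θ/2); spin-down is sin²(θ/2).
θ = 110°, so P = sin²(55°) ≈ 0.671.

0.671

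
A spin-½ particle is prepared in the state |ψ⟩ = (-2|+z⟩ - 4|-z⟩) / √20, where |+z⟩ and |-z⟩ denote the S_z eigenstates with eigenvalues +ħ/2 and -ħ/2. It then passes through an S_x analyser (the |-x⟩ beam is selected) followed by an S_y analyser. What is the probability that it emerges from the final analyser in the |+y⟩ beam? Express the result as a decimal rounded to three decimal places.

0.050

First analyser (S_x): P(|-x⟩) = |⟨-x|ψ⟩|² = 4/40.
After stage 1 the state is |-x⟩; P(|+y⟩) = |⟨+y|-x⟩|² = 1/2.
Joint probability = 4/40 × 1/2 = 0.050.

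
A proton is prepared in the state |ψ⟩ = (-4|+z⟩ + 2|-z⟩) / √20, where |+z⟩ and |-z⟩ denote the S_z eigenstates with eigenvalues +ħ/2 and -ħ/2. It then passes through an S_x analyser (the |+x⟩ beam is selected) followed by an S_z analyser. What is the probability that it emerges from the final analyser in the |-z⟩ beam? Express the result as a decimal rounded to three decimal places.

0.050

First analyser (S_x): P(|+x⟩) = |⟨+x|ψ⟩|² = 4/40.
After stage 1 the state is |+x⟩; P(|-z⟩) = |⟨-z|+x⟩|² = 1/2.
Joint probability = 4/40 × 1/2 = 0.050.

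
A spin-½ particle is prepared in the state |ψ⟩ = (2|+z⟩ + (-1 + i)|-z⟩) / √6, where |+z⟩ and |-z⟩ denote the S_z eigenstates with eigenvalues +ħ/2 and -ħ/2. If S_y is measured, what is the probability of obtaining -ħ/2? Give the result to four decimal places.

|-y⟩ = (|+z⟩ - i|-z⟩)/√2, so ⟨-y|ψ⟩ = (1 - i) / (√2·√6).
P = |1 - i|² / 12 = 2/12.

0.1667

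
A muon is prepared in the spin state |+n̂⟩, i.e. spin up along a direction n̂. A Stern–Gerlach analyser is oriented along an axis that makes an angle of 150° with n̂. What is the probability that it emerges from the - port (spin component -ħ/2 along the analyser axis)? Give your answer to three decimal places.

For spin-½, the probability of finding spin-up along an axis at angle θ to the initial spin direction is cos²(θ/2); spin-down is sin²(θ/2).
θ = 150°, so P = sin²(75°) ≈ 0.933.

0.933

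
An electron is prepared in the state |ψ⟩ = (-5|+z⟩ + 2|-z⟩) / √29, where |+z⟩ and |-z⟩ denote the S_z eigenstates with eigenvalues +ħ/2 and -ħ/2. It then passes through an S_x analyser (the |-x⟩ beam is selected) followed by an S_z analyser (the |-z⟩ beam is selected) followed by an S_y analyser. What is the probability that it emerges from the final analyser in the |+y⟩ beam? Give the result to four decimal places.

First analyser (S_x): P(|-x⟩) = |⟨-x|ψ⟩|² = 49/58.
After stage 1 the state is |-x⟩; P(|-z⟩) = |⟨-z|-x⟩|² = 1/2.
After stage 2 the state is |-z⟩; P(|+y⟩) = |⟨+y|-z⟩|² = 1/2.
Joint probability = 49/58 × 1/2 × 1/2 = 0.2112.

0.2112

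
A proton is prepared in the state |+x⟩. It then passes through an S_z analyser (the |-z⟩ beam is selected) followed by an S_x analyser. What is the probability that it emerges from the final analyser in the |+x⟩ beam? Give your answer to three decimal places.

First analyser (S_z): from |+x⟩, P(|-z⟩) = 1/2.
After stage 1 the state is |-z⟩; P(|+x⟩) = |⟨+x|-z⟩|² = 1/2.
Joint probability = 1/2 × 1/2 = 0.250.

0.250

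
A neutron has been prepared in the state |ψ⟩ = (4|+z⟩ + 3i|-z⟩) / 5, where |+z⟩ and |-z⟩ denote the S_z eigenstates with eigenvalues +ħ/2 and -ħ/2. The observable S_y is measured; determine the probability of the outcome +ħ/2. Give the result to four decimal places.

|+y⟩ = (|+z⟩ + i|-z⟩)/√2, so ⟨+y|ψ⟩ = (7) / (√2·5).
P = |7|² / 50 = 49/50.

0.9800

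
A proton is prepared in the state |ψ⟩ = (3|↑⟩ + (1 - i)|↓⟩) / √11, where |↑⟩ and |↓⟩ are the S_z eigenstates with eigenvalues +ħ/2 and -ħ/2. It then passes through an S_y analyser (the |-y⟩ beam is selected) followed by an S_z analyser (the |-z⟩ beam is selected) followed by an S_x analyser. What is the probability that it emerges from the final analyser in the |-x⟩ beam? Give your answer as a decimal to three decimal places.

First analyser (S_y): P(|-y⟩) = |⟨-y|ψ⟩|² = 17/22.
After stage 1 the state is |-y⟩; P(|-z⟩) = |⟨-z|-y⟩|² = 1/2.
After stage 2 the state is |-z⟩; P(|-x⟩) = |⟨-x|-z⟩|² = 1/2.
Joint probability = 17/22 × 1/2 × 1/2 = 0.193.

0.193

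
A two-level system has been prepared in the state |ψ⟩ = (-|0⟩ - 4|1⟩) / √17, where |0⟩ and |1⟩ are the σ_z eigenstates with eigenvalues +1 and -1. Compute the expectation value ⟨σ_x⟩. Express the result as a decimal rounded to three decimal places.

0.471

⟨σ_x⟩ = 2 Re(a* b)/(|a|²+|b|²) with a = -1, b = -4.
a* b = 4, so ⟨σ_x⟩ = 8/17.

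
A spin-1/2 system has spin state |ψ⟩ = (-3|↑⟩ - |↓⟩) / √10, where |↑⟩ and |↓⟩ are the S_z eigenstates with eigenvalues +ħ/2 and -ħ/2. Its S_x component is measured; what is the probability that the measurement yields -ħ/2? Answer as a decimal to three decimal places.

0.200

|-x⟩ = (|↑⟩ - |↓⟩)/√2, so ⟨-x|ψ⟩ = (-2) / (√2·√10).
P = |-2|² / 20 = 4/20.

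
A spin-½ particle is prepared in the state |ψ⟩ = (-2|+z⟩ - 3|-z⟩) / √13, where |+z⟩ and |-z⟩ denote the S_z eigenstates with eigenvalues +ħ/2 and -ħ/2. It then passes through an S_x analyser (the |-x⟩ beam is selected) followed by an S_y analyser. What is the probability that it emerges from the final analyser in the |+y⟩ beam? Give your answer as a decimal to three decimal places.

0.019

First analyser (S_x): P(|-x⟩) = |⟨-x|ψ⟩|² = 1/26.
After stage 1 the state is |-x⟩; P(|+y⟩) = |⟨+y|-x⟩|² = 1/2.
Joint probability = 1/26 × 1/2 = 0.019.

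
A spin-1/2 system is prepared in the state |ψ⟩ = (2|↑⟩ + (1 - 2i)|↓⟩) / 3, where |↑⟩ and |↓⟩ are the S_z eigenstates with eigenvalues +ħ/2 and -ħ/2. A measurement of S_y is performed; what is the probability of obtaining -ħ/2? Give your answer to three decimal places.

|-y⟩ = (|↑⟩ - i|↓⟩)/√2, so ⟨-y|ψ⟩ = (4 + i) / (√2·3).
P = |4 + i|² / 18 = 17/18.

0.944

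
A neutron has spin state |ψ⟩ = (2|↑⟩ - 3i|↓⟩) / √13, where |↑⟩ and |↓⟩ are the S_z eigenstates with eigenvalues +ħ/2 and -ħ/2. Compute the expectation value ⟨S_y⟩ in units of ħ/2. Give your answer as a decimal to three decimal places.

⟨σ_y⟩ = 2 Im(a* b)/(|a|²+|b|²) with a = 2, b = -3i.
a* b = -6i, so ⟨σ_y⟩ = -12/13.
⟨S_y⟩ = (ħ/2)·⟨σ_y⟩.

-0.923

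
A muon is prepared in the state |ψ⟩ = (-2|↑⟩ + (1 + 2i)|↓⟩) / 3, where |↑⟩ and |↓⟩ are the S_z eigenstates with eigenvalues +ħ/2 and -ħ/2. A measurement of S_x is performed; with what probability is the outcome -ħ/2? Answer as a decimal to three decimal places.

|-x⟩ = (|↑⟩ - |↓⟩)/√2, so ⟨-x|ψ⟩ = (-3 - 2i) / (√2·3).
P = |-3 - 2i|² / 18 = 13/18.

0.722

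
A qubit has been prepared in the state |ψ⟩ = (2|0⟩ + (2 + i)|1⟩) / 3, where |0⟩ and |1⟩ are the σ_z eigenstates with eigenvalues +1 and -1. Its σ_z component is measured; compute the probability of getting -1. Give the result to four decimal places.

The -1 outcome corresponds to |1⟩. Its amplitude in |ψ⟩ is (2 + i)/3.
P = |2 + i|² / 9 = 5/9.

0.5556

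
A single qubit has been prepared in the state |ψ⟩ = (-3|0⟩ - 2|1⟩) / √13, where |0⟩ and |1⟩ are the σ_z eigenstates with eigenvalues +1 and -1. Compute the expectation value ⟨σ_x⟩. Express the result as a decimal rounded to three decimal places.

⟨σ_x⟩ = 2 Re(a* b)/(|a|²+|b|²) with a = -3, b = -2.
a* b = 6, so ⟨σ_x⟩ = 12/13.

0.923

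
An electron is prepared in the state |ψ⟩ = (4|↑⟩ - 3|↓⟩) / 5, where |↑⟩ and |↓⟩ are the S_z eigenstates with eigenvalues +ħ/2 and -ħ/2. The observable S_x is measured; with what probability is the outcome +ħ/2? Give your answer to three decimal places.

0.020

|+x⟩ = (|↑⟩ + |↓⟩)/√2, so ⟨+x|ψ⟩ = (1) / (√2·5).
P = |1|² / 50 = 1/50.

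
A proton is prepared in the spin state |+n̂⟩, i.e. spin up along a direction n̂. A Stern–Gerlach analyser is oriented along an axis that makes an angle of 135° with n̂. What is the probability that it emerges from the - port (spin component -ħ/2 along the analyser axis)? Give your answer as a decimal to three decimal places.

0.854

For spin-½, the probability of finding spin-up along an axis at angle θ to the initial spin direction is cos²(θ/2); spin-down is sin²(θ/2).
θ = 135°, so P = sin²(67.5°) ≈ 0.854.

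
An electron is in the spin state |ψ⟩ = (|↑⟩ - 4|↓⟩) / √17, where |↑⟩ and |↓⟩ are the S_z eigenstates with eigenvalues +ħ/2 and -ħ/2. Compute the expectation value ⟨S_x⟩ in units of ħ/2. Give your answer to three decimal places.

⟨σ_x⟩ = 2 Re(a* b)/(|a|²+|b|²) with a = 1, b = -4.
a* b = -4, so ⟨σ_x⟩ = -8/17.
⟨S_x⟩ = (ħ/2)·⟨σ_x⟩.

-0.471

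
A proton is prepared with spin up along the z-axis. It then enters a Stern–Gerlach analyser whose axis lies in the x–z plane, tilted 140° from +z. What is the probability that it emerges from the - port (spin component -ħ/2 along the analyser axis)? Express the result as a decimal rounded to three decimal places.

0.883

For spin-½, the probability of finding spin-up along an axis at angle θ to the initial spin direction is cos²(θ/2); spin-down is sin²(θ/2).
θ = 140°, so P = sin²(70°) ≈ 0.883.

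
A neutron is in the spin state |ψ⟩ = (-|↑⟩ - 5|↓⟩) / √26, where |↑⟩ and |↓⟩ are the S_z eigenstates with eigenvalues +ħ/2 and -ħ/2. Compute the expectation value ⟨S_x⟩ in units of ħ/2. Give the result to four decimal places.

⟨σ_x⟩ = 2 Re(a* b)/(|a|²+|b|²) with a = -1, b = -5.
a* b = 5, so ⟨σ_x⟩ = 10/26.
⟨S_x⟩ = (ħ/2)·⟨σ_x⟩.

0.3846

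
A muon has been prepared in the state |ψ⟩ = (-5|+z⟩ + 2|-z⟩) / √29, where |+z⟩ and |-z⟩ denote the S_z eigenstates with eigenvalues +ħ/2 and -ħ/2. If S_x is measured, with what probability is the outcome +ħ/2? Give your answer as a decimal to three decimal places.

0.155

|+x⟩ = (|+z⟩ + |-z⟩)/√2, so ⟨+x|ψ⟩ = (-3) / (√2·√29).
P = |-3|² / 58 = 9/58.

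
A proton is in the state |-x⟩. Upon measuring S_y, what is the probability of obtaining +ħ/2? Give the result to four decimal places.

In the S_z basis, |-x⟩ = (|+z⟩ - |-z⟩)/√2 and |+y⟩ = (|+z⟩ + i|-z⟩)/√2.
|⟨+y|-x⟩|² = 1/2.

0.5000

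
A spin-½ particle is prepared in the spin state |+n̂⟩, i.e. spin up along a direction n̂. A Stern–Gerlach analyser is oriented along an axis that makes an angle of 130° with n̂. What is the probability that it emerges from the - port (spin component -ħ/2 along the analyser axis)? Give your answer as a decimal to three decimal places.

For spin-½, the probability of finding spin-up along an axis at angle θ to the initial spin direction is cos²(θ/2); spin-down is sin²(θ/2).
θ = 130°, so P = sin²(65°) ≈ 0.821.

0.821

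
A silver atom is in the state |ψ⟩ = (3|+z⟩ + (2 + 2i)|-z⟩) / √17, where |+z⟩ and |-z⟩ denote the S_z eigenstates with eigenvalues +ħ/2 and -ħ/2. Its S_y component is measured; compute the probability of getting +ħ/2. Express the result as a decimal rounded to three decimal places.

0.853

|+y⟩ = (|+z⟩ + i|-z⟩)/√2, so ⟨+y|ψ⟩ = (5 - 2i) / (√2·√17).
P = |5 - 2i|² / 34 = 29/34.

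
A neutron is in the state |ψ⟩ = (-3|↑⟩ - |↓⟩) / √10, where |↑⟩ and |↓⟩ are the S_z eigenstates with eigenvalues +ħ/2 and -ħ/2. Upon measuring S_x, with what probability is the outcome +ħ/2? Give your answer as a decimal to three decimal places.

0.800

|+x⟩ = (|↑⟩ + |↓⟩)/√2, so ⟨+x|ψ⟩ = (-4) / (√2·√10).
P = |-4|² / 20 = 16/20.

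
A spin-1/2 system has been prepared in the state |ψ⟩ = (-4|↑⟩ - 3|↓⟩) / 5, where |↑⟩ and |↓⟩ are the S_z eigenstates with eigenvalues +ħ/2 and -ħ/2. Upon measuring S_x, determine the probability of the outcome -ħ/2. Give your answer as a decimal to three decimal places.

|-x⟩ = (|↑⟩ - |↓⟩)/√2, so ⟨-x|ψ⟩ = (-1) / (√2·5).
P = |-1|² / 50 = 1/50.

0.020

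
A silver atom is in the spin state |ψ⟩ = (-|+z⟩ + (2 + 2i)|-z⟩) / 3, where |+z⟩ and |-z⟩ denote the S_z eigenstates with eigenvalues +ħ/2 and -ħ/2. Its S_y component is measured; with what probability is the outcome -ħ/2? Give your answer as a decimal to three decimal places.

|-y⟩ = (|+z⟩ - i|-z⟩)/√2, so ⟨-y|ψ⟩ = (-3 + 2i) / (√2·3).
P = |-3 + 2i|² / 18 = 13/18.

0.722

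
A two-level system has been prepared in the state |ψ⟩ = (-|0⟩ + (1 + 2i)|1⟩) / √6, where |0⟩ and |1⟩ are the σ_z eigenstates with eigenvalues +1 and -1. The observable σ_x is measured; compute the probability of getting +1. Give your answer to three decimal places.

|+x⟩ = (|0⟩ + |1⟩)/√2, so ⟨+x|ψ⟩ = (2i) / (√2·√6).
P = |2i|² / 12 = 4/12.

0.333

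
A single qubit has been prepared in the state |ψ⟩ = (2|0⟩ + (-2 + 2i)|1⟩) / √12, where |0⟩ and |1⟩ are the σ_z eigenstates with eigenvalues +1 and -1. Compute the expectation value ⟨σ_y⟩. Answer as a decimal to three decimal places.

⟨σ_y⟩ = 2 Im(a* b)/(|a|²+|b|²) with a = 2, b = (-2 + 2i).
a* b = (-4 + 4i), so ⟨σ_y⟩ = 8/12.

0.667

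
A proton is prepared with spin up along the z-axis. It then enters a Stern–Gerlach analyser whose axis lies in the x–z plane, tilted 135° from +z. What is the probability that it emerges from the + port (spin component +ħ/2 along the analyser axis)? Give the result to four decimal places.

0.1464

For spin-½, the probability of finding spin-up along an axis at angle θ to the initial spin direction is cos²(θ/2); spin-down is sin²(θ/2).
θ = 135°, so P = cos²(67.5°) ≈ 0.1464.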